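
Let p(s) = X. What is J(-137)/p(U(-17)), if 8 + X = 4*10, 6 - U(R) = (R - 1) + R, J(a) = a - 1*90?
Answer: -227/32 ≈ -7.0938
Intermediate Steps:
J(a) = -90 + a (J(a) = a - 90 = -90 + a)
U(R) = 7 - 2*R (U(R) = 6 - ((R - 1) + R) = 6 - ((-1 + R) + R) = 6 - (-1 + 2*R) = 6 + (1 - 2*R) = 7 - 2*R)
X = 32 (X = -8 + 4*10 = -8 + 40 = 32)
p(s) = 32
J(-137)/p(U(-17)) = (-90 - 137)/32 = -227*1/32 = -227/32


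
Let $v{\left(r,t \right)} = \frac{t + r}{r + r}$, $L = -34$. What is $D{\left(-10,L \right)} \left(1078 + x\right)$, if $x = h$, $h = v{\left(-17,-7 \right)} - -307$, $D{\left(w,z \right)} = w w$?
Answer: $\frac{2355700}{17} \approx 1.3857 \cdot 10^{5}$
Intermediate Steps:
$D{\left(w,z \right)} = w^{2}$
$v{\left(r,t \right)} = \frac{r + t}{2 r}$
$h = \frac{5231}{17}$ ($h = \frac{-17 - 7}{2 \left(-17\right)} - -307 = \frac{1}{2} \left(- \frac{1}{17}\right) \left(-24\right) + 307 = \frac{12}{17} + 307 = \frac{5231}{17} \approx 307.71$)
$x = \frac{5231}{17} \approx 307.71$
$D{\left(-10,L \right)} \left(1078 + x\right) = \left(-10\right)^{2} \left(1078 + \frac{5231}{17}\right) = 100 \cdot \frac{23557}{17} = \frac{2355700}{17}$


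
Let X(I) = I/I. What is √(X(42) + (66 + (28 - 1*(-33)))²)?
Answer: √16130 ≈ 127.00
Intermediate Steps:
X(I) = 1
√(X(42) + (66 + (28 - 1*(-33)))²) = √(1 + (66 + (28 - 1*(-33)))²) = √(1 + (66 + (28 + 33))²) = √(1 + (66 + 61)²) = √(1 + 127²) = √(1 + 16129) = √16130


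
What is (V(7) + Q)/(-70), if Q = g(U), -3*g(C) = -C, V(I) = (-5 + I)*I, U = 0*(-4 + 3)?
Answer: -⅕ ≈ -0.20000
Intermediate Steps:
U = 0 (U = 0*(-1) = 0)
V(I) = I*(-5 + I)
g(C) = C/3 (g(C) = -(-1)*C/3 = C/3)
Q = 0 (Q = (⅓)*0 = 0)
(V(7) + Q)/(-70) = (7*(-5 + 7) + 0)/(-70) = -(7*2 + 0)/70 = -(14 + 0)/70 = -1/70*14 = -⅕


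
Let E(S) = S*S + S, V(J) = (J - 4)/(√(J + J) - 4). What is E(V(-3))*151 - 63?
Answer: 7*(79*√6 + 1571*I)/(2*(4*√6 + 5*I)) ≈ 282.05 + 417.25*I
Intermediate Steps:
V(J) = (-4 + J)/(-4 + √2*√J) (V(J) = (-4 + J)/(√(2*J) - 4) = (-4 + J)/(√2*√J - 4) = (-4 + J)/(-4 + √2*√J))
E(S) = S + S² (E(S) = S² + S = S + S²)
E(V(-3))*151 - 63 = (((-4 - 3)/(-4 + √2*√(-3)))*(1 + (-4 - 3)/(-4 + √2*√(-3))))*151 - 63 = ((-7/(-4 + √2*(I*√3)))*(1 - 7/(-4 + √2*(I*√3))))*151 - 63 = ((-7/(-4 + I*√6))*(1 - 7/(-4 + I*√6)))*151 - 63 = -7*(1 - 7/(-4 + I*√6))/(-4 + I*√6)*151 - 63 = -1057*(1 - 7/(-4 + I*√6))/(-4 + I*√6) - 63 = -63 - 1057*(1 - 7/(-4 + I*√6))/(-4 + I*√6)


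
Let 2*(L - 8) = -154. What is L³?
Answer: -328509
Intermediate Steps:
L = -69 (L = 8 + (½)*(-154) = 8 - 77 = -69)
L³ = (-69)³ = -328509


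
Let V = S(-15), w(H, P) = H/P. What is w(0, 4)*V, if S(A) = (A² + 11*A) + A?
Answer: 0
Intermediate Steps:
S(A) = A² + 12*A
V = 45 (V = -15*(12 - 15) = -15*(-3) = 45)
w(0, 4)*V = (0/4)*45 = (0*(¼))*45 = 0*45 = 0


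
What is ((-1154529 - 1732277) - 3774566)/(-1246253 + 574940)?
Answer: 6661372/671313 ≈ 9.9229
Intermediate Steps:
((-1154529 - 1732277) - 3774566)/(-1246253 + 574940) = (-2886806 - 3774566)/(-671313) = -6661372*(-1/671313) = 6661372/671313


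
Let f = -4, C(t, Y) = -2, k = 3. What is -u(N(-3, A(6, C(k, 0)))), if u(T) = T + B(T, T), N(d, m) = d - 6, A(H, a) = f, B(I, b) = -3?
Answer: 12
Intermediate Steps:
A(H, a) = -4
N(d, m) = -6 + d
u(T) = -3 + T (u(T) = T - 3 = -3 + T)
-u(N(-3, A(6, C(k, 0)))) = -(-3 + (-6 - 3)) = -(-3 - 9) = -1*(-12) = 12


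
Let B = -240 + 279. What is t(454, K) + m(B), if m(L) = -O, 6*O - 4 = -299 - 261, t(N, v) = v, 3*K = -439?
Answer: -161/3 ≈ -53.667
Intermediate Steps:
K = -439/3 (K = (1/3)*(-439) = -439/3 ≈ -146.33)
O = -278/3 (O = 2/3 + (-299 - 261)/6 = 2/3 + (1/6)*(-560) = 2/3 - 280/3 = -278/3 ≈ -92.667)
B = 39
m(L) = 278/3 (m(L) = -1*(-278/3) = 278/3)
t(454, K) + m(B) = -439/3 + 278/3 = -161/3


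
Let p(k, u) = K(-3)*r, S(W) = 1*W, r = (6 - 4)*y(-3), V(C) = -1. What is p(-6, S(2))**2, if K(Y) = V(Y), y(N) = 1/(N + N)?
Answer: 1/9 ≈ 0.11111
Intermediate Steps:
y(N) = 1/(2*N)
K(Y) = -1
r = -1/3 (r = (6 - 4)*((1/2)/(-3)) = 2*((1/2)*(-1/3)) = 2*(-1/6) = -1/3 ≈ -0.33333)
S(W) = W
p(k, u) = 1/3 (p(k, u) = -1*(-1/3) = 1/3)
p(-6, S(2))**2 = (1/3)**2 = 1/9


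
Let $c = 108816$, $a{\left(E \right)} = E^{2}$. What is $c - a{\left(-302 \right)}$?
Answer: $17612$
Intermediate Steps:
$c - a{\left(-302 \right)} = 108816 - \left(-302\right)^{2} = 108816 - 91204 = 17612$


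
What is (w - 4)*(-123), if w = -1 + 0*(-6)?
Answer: 615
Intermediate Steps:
w = -1 (w = -1 + 0 = -1)
(w - 4)*(-123) = (-1 - 4)*(-123) = -5*(-123) = 615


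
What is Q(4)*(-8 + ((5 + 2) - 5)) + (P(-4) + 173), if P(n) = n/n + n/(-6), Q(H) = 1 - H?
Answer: 578/3 ≈ 192.67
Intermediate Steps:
P(n) = 1 - n/6 (P(n) = 1 + n*(-⅙) = 1 - n/6)
Q(4)*(-8 + ((5 + 2) - 5)) + (P(-4) + 173) = (1 - 1*4)*(-8 + ((5 + 2) - 5)) + ((1 - ⅙*(-4)) + 173) = (1 - 4)*(-8 + (7 - 5)) + ((1 + ⅔) + 173) = -3*(-8 + 2) + (5/3 + 173) = -3*(-6) + 524/3 = 18 + 524/3 = 578/3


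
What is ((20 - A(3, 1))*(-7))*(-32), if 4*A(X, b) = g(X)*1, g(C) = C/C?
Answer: 4424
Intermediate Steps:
g(C) = 1
A(X, b) = 1/4 (A(X, b) = (1*1)/4 = (1/4)*1 = 1/4)
((20 - A(3, 1))*(-7))*(-32) = ((20 - 1*1/4)*(-7))*(-32) = ((20 - 1/4)*(-7))*(-32) = ((79/4)*(-7))*(-32) = -553/4*(-32) = 4424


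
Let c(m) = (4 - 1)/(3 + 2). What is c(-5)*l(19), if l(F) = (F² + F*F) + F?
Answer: 2223/5 ≈ 444.60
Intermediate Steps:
l(F) = F + 2*F² (l(F) = (F² + F²) + F = 2*F² + F = F + 2*F²)
c(m) = ⅗ (c(m) = 3/5 = 3*(⅕) = ⅗)
c(-5)*l(19) = 3*(19*(1 + 2*19))/5 = 3*(19*(1 + 38))/5 = 3*(19*39)/5 = (⅗)*741 = 2223/5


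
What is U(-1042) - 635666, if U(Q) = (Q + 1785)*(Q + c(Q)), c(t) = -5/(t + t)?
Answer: -2938169533/2084 ≈ -1.4099e+6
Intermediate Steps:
c(t) = -5/(2*t)
U(Q) = (1785 + Q)*(Q - 5/(2*Q)) (U(Q) = (Q + 1785)*(Q - 5/(2*Q)) = (1785 + Q)*(Q - 5/(2*Q)))
U(-1042) - 635666 = (-5/2 + (-1042)² + 1785*(-1042) - 8925/2/(-1042)) - 635666 = (-5/2 + 1085764 - 1859970 - 8925/2*(-1/1042)) - 635666 = (-5/2 + 1085764 - 1859970 + 8925/2084) - 635666 = -1613441589/2084 - 635666 = -2938169533/2084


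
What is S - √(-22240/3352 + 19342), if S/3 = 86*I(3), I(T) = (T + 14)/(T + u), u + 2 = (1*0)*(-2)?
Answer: 4386 - √3394536042/419 ≈ 4246.9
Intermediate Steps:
u = -2 (u = -2 + (1*0)*(-2) = -2 + 0*(-2) = -2 + 0 = -2)
I(T) = (14 + T)/(-2 + T) (I(T) = (T + 14)/(T - 2) = (14 + T)/(-2 + T))
S = 4386 (S = 3*(86*((14 + 3)/(-2 + 3))) = 3*(86*(17/1)) = 3*(86*(1*17)) = 3*(86*17) = 3*1462 = 4386)
S - √(-22240/3352 + 19342) = 4386 - √(-22240/3352 + 19342) = 4386 - √(-22240*1/3352 + 19342) = 4386 - √(-2780/419 + 19342) = 4386 - √(8101518/419) = 4386 - √3394536042/419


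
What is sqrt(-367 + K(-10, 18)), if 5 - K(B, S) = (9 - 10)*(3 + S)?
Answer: I*sqrt(341) ≈ 18.466*I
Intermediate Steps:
K(B, S) = 8 + S (K(B, S) = 5 - (9 - 10)*(3 + S) = 5 - (-1)*(3 + S) = 5 - (-3 - S) = 5 + (3 + S) = 8 + S)
sqrt(-367 + K(-10, 18)) = sqrt(-367 + (8 + 18)) = sqrt(-367 + 26) = sqrt(-341) = I*sqrt(341)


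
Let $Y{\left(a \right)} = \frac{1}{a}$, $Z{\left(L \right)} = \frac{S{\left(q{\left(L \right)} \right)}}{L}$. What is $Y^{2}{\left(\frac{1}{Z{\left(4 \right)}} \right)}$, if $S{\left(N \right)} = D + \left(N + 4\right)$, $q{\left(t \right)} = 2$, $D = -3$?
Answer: $\frac{9}{16} \approx 0.5625$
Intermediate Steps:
$S{\left(N \right)} = 1 + N$ ($S{\left(N \right)} = -3 + \left(N + 4\right) = -3 + \left(4 + N\right) = 1 + N$)
$Z{\left(L \right)} = \frac{3}{L}$ ($Z{\left(L \right)} = \frac{1 + 2}{L} = \frac{3}{L}$)
$Y^{2}{\left(\frac{1}{Z{\left(4 \right)}} \right)} = \left(\frac{1}{\frac{1}{3 \cdot \frac{1}{4}}}\right)^{2} = \left(\frac{1}{\frac{1}{\frac{3}{4}}}\right)^{2} = \left(\frac{1}{\frac{4}{3}}\right)^{2} = \left(\frac{3}{4}\right)^{2} = \frac{9}{16}$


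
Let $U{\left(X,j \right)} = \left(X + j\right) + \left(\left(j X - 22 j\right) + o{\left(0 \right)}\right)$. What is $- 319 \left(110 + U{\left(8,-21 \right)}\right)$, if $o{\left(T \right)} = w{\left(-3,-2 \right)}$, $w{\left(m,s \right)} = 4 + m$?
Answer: $-125048$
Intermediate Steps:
$o{\left(T \right)} = 1$ ($o{\left(T \right)} = 4 - 3 = 1$)
$U{\left(X,j \right)} = 1 + X - 21 j + X j$ ($U{\left(X,j \right)} = \left(X + j\right) + \left(\left(j X - 22 j\right) + 1\right) = \left(X + j\right) + \left(\left(X j - 22 j\right) + 1\right) = \left(X + j\right) + \left(\left(- 22 j + X j\right) + 1\right) = \left(X + j\right) + \left(1 - 22 j + X j\right) = 1 + X - 21 j + X j$)
$- 319 \left(110 + U{\left(8,-21 \right)}\right) = - 319 \left(110 + \left(1 + 8 - -441 + 8 \left(-21\right)\right)\right) = - 319 \left(110 + \left(1 + 8 + 441 - 168\right)\right) = - 319 \left(110 + 282\right) = \left(-319\right) 392 = -125048$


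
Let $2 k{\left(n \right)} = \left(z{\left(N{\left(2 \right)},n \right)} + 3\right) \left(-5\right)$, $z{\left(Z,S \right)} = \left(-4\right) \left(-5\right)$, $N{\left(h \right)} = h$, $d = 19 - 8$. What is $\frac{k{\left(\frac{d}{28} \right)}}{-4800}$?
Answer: $\frac{23}{1920} \approx 0.011979$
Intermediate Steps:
$d = 11$
$z{\left(Z,S \right)} = 20$
$k{\left(n \right)} = - \frac{115}{2}$ ($k{\left(n \right)} = \frac{\left(20 + 3\right) \left(-5\right)}{2} = \frac{23 \left(-5\right)}{2} = \frac{1}{2} \left(-115\right) = - \frac{115}{2}$)
$\frac{k{\left(\frac{d}{28} \right)}}{-4800} = - \frac{115}{2 \left(-4800\right)} = \left(- \frac{115}{2}\right) \left(- \frac{1}{4800}\right) = \frac{23}{1920}$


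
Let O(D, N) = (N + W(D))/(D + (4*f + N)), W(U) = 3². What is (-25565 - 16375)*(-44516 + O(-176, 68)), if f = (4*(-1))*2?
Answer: 1867024107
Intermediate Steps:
W(U) = 9
f = -8 (f = -4*2 = -8)
O(D, N) = (9 + N)/(-32 + D + N) (O(D, N) = (N + 9)/(D + (4*(-8) + N)) = (9 + N)/(D + (-32 + N)) = (9 + N)/(-32 + D + N))
(-25565 - 16375)*(-44516 + O(-176, 68)) = (-25565 - 16375)*(-44516 + (9 + 68)/(-32 - 176 + 68)) = -41940*(-44516 + 77/(-140)) = -41940*(-44516 - 1/140*77) = -41940*(-44516 - 11/20) = -41940*(-890331/20) = 1867024107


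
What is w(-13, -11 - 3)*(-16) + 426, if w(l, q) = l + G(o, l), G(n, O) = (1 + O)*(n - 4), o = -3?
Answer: -710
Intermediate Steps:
G(n, O) = (1 + O)*(-4 + n)
w(l, q) = -7 - 6*l (w(l, q) = l + (-4 - 3 - 4*l + l*(-3)) = l + (-4 - 3 - 4*l - 3*l) = l + (-7 - 7*l) = -7 - 6*l)
w(-13, -11 - 3)*(-16) + 426 = (-7 - 6*(-13))*(-16) + 426 = (-7 + 78)*(-16) + 426 = 71*(-16) + 426 = -1136 + 426 = -710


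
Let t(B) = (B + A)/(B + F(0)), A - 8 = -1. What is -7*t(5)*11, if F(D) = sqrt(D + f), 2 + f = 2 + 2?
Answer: -4620/23 + 924*sqrt(2)/23 ≈ -144.06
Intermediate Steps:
A = 7 (A = 8 - 1 = 7)
f = 2 (f = -2 + (2 + 2) = -2 + 4 = 2)
F(D) = sqrt(2 + D) (F(D) = sqrt(D + 2) = sqrt(2 + D))
t(B) = (7 + B)/(B + sqrt(2)) (t(B) = (B + 7)/(B + sqrt(2 + 0)) = (7 + B)/(B + sqrt(2)))
-7*t(5)*11 = -7*(7 + 5)/(5 + sqrt(2))*11 = -7*12/(5 + sqrt(2))*11 = -84/(5 + sqrt(2))*11 = -924/(5 + sqrt(2))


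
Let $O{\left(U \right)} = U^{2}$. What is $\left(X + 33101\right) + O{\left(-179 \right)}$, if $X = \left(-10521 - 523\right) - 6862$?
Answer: $47236$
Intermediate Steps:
$X = -17906$ ($X = -11044 - 6862 = -17906$)
$\left(X + 33101\right) + O{\left(-179 \right)} = \left(-17906 + 33101\right) + \left(-179\right)^{2} = 15195 + 32041 = 47236$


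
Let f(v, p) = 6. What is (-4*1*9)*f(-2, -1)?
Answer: -216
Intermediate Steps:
(-4*1*9)*f(-2, -1) = (-4*1*9)*6 = -4*9*6 = -36*6 = -216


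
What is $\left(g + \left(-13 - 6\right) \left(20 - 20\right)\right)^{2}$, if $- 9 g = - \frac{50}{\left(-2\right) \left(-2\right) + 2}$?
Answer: $\frac{625}{729} \approx 0.85734$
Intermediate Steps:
$g = \frac{25}{27}$ ($g = - \frac{\left(-50\right) \frac{1}{\left(-2\right) \left(-2\right) + 2}}{9} = - \frac{\left(-50\right) \frac{1}{4 + 2}}{9} = - \frac{\left(-50\right) \frac{1}{6}}{9} = \left(- \frac{1}{9}\right) \left(- \frac{25}{3}\right) = \frac{25}{27} \approx 0.92593$)
$\left(g + \left(-13 - 6\right) \left(20 - 20\right)\right)^{2} = \left(\frac{25}{27} + \left(-13 - 6\right) \left(20 - 20\right)\right)^{2} = \left(\frac{25}{27} - 0\right)^{2} = \left(\frac{25}{27} + 0\right)^{2} = \left(\frac{25}{27}\right)^{2} = \frac{625}{729}$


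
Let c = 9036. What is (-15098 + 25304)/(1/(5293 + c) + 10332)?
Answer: 146241774/148047229 ≈ 0.98780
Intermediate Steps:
(-15098 + 25304)/(1/(5293 + c) + 10332) = (-15098 + 25304)/(1/(5293 + 9036) + 10332) = 10206/(1/14329 + 10332) = 10206/(148047229/14329) = 10206*(14329/148047229) = 146241774/148047229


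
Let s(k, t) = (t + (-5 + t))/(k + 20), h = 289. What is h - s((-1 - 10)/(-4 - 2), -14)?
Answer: 38057/131 ≈ 290.51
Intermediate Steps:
s(k, t) = (-5 + 2*t)/(20 + k)
h - s((-1 - 10)/(-4 - 2), -14) = 289 - (-5 + 2*(-14))/(20 + (-1 - 10)/(-4 - 2)) = 289 - (-5 - 28)/(20 - 11/(-6)) = 289 - (-33)/(20 - 11*(-⅙)) = 289 - (-33)/(20 + 11/6) = 289 - (-33)/131/6 = 289 - 6*(-33)/131 = 289 - 1*(-198/131) = 289 + 198/131 = 38057/131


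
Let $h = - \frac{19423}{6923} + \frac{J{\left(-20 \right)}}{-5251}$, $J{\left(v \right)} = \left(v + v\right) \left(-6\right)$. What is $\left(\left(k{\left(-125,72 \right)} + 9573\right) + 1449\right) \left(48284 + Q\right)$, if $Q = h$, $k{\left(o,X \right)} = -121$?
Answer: $\frac{19132877193496539}{36352673} \approx 5.2631 \cdot 10^{8}$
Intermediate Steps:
$J{\left(v \right)} = - 12 v$ ($J{\left(v \right)} = 2 v \left(-6\right) = - 12 v$)
$h = - \frac{103651693}{36352673}$ ($h = - \frac{19423}{6923} + \frac{\left(-12\right) \left(-20\right)}{-5251} = \left(-19423\right) \frac{1}{6923} + 240 \left(- \frac{1}{5251}\right) = - \frac{19423}{6923} - \frac{240}{5251} = - \frac{103651693}{36352673} \approx -2.8513$)
$Q = - \frac{103651693}{36352673} \approx -2.8513$
$\left(\left(k{\left(-125,72 \right)} + 9573\right) + 1449\right) \left(48284 + Q\right) = \left(\left(-121 + 9573\right) + 1449\right) \left(48284 - \frac{103651693}{36352673}\right) = \left(9452 + 1449\right) \frac{1755148811439}{36352673} = 10901 \cdot \frac{1755148811439}{36352673} = \frac{19132877193496539}{36352673}$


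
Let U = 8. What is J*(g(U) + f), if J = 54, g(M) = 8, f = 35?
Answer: 2322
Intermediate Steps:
J*(g(U) + f) = 54*(8 + 35) = 54*43 = 2322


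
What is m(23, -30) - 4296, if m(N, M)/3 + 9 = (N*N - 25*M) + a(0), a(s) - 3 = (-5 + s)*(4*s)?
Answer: -477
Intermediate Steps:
a(s) = 3 + 4*s*(-5 + s) (a(s) = 3 + (-5 + s)*(4*s) = 3 + 4*s*(-5 + s))
m(N, M) = -18 - 75*M + 3*N² (m(N, M) = -27 + 3*((N*N - 25*M) + (3 - 20*0 + 4*0²)) = -27 + 3*((N² - 25*M) + (3 + 0 + 4*0)) = -27 + 3*((N² - 25*M) + (3 + 0 + 0)) = -27 + 3*((N² - 25*M) + 3) = -27 + 3*(3 + N² - 25*M) = -27 + (9 - 75*M + 3*N²) = -18 - 75*M + 3*N²)
m(23, -30) - 4296 = (-18 - 75*(-30) + 3*23²) - 4296 = (-18 + 2250 + 3*529) - 4296 = (-18 + 2250 + 1587) - 4296 = 3819 - 4296 = -477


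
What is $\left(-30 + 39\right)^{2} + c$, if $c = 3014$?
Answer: $3095$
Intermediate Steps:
$\left(-30 + 39\right)^{2} + c = \left(-30 + 39\right)^{2} + 3014 = 9^{2} + 3014 = 81 + 3014 = 3095$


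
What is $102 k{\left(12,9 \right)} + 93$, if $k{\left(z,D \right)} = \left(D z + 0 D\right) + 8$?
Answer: $11925$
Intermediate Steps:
$k{\left(z,D \right)} = 8 + D z$ ($k{\left(z,D \right)} = \left(D z + 0\right) + 8 = D z + 8 = 8 + D z$)
$102 k{\left(12,9 \right)} + 93 = 102 \left(8 + 9 \cdot 12\right) + 93 = 102 \left(8 + 108\right) + 93 = 102 \cdot 116 + 93 = 11832 + 93 = 11925$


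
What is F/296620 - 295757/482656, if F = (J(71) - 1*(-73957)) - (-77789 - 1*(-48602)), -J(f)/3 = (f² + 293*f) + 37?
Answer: -18854807671/35791355680 ≈ -0.52680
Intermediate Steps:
J(f) = -111 - 879*f - 3*f² (J(f) = -3*((f² + 293*f) + 37) = -3*(37 + f² + 293*f) = -111 - 879*f - 3*f²)
F = 25501 (F = ((-111 - 879*71 - 3*71²) - 1*(-73957)) - (-77789 - 1*(-48602)) = ((-111 - 62409 - 3*5041) + 73957) - (-77789 + 48602) = ((-111 - 62409 - 15123) + 73957) - 1*(-29187) = (-77643 + 73957) + 29187 = -3686 + 29187 = 25501)
F/296620 - 295757/482656 = 25501/296620 - 295757/482656 = -18854807671/35791355680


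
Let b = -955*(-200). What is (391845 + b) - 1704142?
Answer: -1121297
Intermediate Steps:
b = 191000
(391845 + b) - 1704142 = (391845 + 191000) - 1704142 = 582845 - 1704142 = -1121297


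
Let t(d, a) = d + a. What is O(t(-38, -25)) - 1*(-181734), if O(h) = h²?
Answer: 185703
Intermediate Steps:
t(d, a) = a + d
O(t(-38, -25)) - 1*(-181734) = (-25 - 38)² - 1*(-181734) = (-63)² + 181734 = 3969 + 181734 = 185703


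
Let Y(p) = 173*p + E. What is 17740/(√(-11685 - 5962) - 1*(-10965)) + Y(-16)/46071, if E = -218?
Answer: 2150656581077/1384996445478 - 4435*I*√17647/30062218 ≈ 1.5528 - 0.019598*I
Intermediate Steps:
Y(p) = -218 + 173*p (Y(p) = 173*p - 218 = -218 + 173*p)
17740/(√(-11685 - 5962) - 1*(-10965)) + Y(-16)/46071 = 17740/(√(-11685 - 5962) - 1*(-10965)) + (-218 + 173*(-16))/46071 = 17740/(√(-17647) + 10965) + (-218 - 2768)*(1/46071) = 17740/(I*√17647 + 10965) - 2986*1/46071 = 17740/(10965 + I*√17647) - 2986/46071 = -2986/46071 + 17740/(10965 + I*√17647)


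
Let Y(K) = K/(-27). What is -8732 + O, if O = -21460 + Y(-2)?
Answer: -815182/27 ≈ -30192.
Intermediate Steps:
Y(K) = -K/27 (Y(K) = K*(-1/27) = -K/27)
O = -579418/27 (O = -21460 - 1/27*(-2) = -21460 + 2/27 = -579418/27 ≈ -21460.)
-8732 + O = -8732 - 579418/27 = -815182/27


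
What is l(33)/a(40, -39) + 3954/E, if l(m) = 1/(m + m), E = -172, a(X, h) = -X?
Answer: -2609683/113520 ≈ -22.989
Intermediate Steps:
l(m) = 1/(2*m)
l(33)/a(40, -39) + 3954/E = ((½)/33)/((-1*40)) + 3954/(-172) = ((½)*(1/33))/(-40) + 3954*(-1/172) = (1/66)*(-1/40) - 1977/86 = -1/2640 - 1977/86 = -2609683/113520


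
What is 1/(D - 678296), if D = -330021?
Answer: -1/1008317 ≈ -9.9175e-7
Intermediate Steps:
1/(D - 678296) = 1/(-330021 - 678296) = 1/(-1008317) = -1/1008317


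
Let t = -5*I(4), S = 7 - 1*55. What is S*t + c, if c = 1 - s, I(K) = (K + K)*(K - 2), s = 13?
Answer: 3828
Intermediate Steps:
I(K) = 2*K*(-2 + K) (I(K) = (2*K)*(-2 + K) = 2*K*(-2 + K))
S = -48 (S = 7 - 55 = -48)
c = -12 (c = 1 - 1*13 = 1 - 13 = -12)
t = -80 (t = -10*4*(-2 + 4) = -10*4*2 = -5*16 = -80)
S*t + c = -48*(-80) - 12 = 3840 - 12 = 3828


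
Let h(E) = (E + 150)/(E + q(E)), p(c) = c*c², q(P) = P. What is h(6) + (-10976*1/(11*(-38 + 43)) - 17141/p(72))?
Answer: -3830840483/20528640 ≈ -186.61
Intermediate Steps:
p(c) = c³
h(E) = (150 + E)/(2*E) (h(E) = (E + 150)/(E + E) = (150 + E)/((2*E)) = (150 + E)*(1/(2*E)) = (150 + E)/(2*E))
h(6) + (-10976*1/(11*(-38 + 43)) - 17141/p(72)) = (½)*(150 + 6)/6 + (-10976*1/(11*(-38 + 43)) - 17141/(72³)) = (½)*(⅙)*156 + (-10976/(11*5) - 17141/373248) = 13 + (-10976/55 - 17141*1/373248) = 13 + (-10976*1/55 - 17141/373248) = 13 + (-10976/55 - 17141/373248) = 13 - 4097712803/20528640 = -3830840483/20528640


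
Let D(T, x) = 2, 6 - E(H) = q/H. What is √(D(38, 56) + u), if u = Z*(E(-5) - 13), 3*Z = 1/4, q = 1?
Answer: √1290/30 ≈ 1.1972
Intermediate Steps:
E(H) = 6 - 1/H
Z = 1/12 (Z = (⅓)/4 = (⅓)*(¼) = 1/12 ≈ 0.083333)
u = -17/30 (u = ((6 - 1/(-5)) - 13)/12 = ((6 - 1*(-⅕)) - 13)/12 = ((6 + ⅕) - 13)/12 = (31/5 - 13)/12 = (1/12)*(-34/5) = -17/30 ≈ -0.56667)
√(D(38, 56) + u) = √(2 - 17/30) = √(43/30) = √1290/30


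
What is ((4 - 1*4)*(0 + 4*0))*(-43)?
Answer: 0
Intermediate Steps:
((4 - 1*4)*(0 + 4*0))*(-43) = ((4 - 4)*(0 + 0))*(-43) = (0*0)*(-43) = 0*(-43) = 0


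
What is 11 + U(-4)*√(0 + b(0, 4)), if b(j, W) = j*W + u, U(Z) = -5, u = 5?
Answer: 11 - 5*√5 ≈ -0.18034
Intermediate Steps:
b(j, W) = 5 + W*j (b(j, W) = j*W + 5 = W*j + 5 = 5 + W*j)
11 + U(-4)*√(0 + b(0, 4)) = 11 - 5*√(0 + (5 + 4*0)) = 11 - 5*√(0 + (5 + 0)) = 11 - 5*√(0 + 5) = 11 - 5*√5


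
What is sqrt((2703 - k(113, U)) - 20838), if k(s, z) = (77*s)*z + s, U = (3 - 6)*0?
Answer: 2*I*sqrt(4562) ≈ 135.09*I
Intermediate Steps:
U = 0 (U = -3*0 = 0)
k(s, z) = s + 77*s*z (k(s, z) = 77*s*z + s = s + 77*s*z)
sqrt((2703 - k(113, U)) - 20838) = sqrt((2703 - 113*(1 + 77*0)) - 20838) = sqrt((2703 - 113*(1 + 0)) - 20838) = sqrt((2703 - 113) - 20838) = sqrt(2590 - 20838) = sqrt(-18248) = 2*I*sqrt(4562)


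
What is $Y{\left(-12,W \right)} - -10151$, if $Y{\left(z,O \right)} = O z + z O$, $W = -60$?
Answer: $11591$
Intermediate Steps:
$Y{\left(z,O \right)} = 2 O z$ ($Y{\left(z,O \right)} = O z + O z = 2 O z$)
$Y{\left(-12,W \right)} - -10151 = 2 \left(-60\right) \left(-12\right) - -10151 = 1440 + 10151 = 11591$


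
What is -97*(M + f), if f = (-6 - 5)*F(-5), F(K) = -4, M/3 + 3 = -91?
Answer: 23086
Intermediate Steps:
M = -282 (M = -9 + 3*(-91) = -9 - 273 = -282)
f = 44 (f = (-6 - 5)*(-4) = -11*(-4) = 44)
-97*(M + f) = -97*(-282 + 44) = -97*(-238) = 23086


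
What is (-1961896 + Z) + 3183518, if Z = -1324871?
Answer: -103249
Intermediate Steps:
(-1961896 + Z) + 3183518 = (-1961896 - 1324871) + 3183518 = -3286767 + 3183518 = -103249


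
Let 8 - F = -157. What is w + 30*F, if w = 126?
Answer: 5076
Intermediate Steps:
F = 165 (F = 8 - 1*(-157) = 8 + 157 = 165)
w + 30*F = 126 + 30*165 = 126 + 4950 = 5076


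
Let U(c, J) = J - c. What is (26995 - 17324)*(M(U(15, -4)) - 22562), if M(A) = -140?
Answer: -219551042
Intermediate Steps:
(26995 - 17324)*(M(U(15, -4)) - 22562) = (26995 - 17324)*(-140 - 22562) = 9671*(-22702) = -219551042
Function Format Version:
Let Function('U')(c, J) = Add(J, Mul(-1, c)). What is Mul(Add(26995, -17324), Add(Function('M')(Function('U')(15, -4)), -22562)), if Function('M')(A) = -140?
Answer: -219551042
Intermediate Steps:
Mul(Add(26995, -17324), Add(Function('M')(Function('U')(15, -4)), -22562)) = Mul(Add(26995, -17324), Add(-140, -22562)) = Mul(9671, -22702) = -219551042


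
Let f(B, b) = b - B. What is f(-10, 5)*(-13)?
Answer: -195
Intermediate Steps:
f(-10, 5)*(-13) = (5 - 1*(-10))*(-13) = (5 + 10)*(-13) = 15*(-13) = -195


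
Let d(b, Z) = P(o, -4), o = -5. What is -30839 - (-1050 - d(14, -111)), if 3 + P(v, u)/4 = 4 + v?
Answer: -29805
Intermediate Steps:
P(v, u) = 4 + 4*v (P(v, u) = -12 + 4*(4 + v) = -12 + (16 + 4*v) = 4 + 4*v)
d(b, Z) = -16 (d(b, Z) = 4 + 4*(-5) = 4 - 20 = -16)
-30839 - (-1050 - d(14, -111)) = -30839 - (-1050 - 1*(-16)) = -30839 - (-1050 + 16) = -30839 - 1*(-1034) = -30839 + 1034 = -29805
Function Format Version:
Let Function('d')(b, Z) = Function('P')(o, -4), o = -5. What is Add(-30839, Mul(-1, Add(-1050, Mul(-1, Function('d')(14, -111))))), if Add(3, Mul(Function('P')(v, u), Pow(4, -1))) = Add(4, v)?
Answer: -29805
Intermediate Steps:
Function('P')(v, u) = Add(4, Mul(4, v)) (Function('P')(v, u) = Add(-12, Mul(4, Add(4, v))) = Add(-12, Add(16, Mul(4, v))) = Add(4, Mul(4, v)))
Function('d')(b, Z) = -16 (Function('d')(b, Z) = Add(4, Mul(4, -5)) = Add(4, -20) = -16)
Add(-30839, Mul(-1, Add(-1050, Mul(-1, Function('d')(14, -111))))) = Add(-30839, Mul(-1, Add(-1050, Mul(-1, -16)))) = Add(-30839, Mul(-1, Add(-1050, 16))) = Add(-30839, Mul(-1, -1034)) = Add(-30839, 1034) = -29805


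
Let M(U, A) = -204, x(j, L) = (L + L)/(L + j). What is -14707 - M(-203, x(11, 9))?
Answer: -14503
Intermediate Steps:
x(j, L) = 2*L/(L + j) (x(j, L) = (2*L)/(L + j) = 2*L/(L + j))
-14707 - M(-203, x(11, 9)) = -14707 - 1*(-204) = -14707 + 204 = -14503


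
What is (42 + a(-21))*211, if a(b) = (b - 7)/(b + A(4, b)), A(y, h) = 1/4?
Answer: 759178/83 ≈ 9146.7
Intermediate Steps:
A(y, h) = ¼
a(b) = (-7 + b)/(¼ + b) (a(b) = (b - 7)/(b + ¼) = (-7 + b)/(¼ + b))
(42 + a(-21))*211 = (42 + 4*(-7 - 21)/(1 + 4*(-21)))*211 = (42 + 4*(-28)/(1 - 84))*211 = (42 + 4*(-28)/(-83))*211 = (42 + 4*(-1/83)*(-28))*211 = (42 + 112/83)*211 = (3598/83)*211 = 759178/83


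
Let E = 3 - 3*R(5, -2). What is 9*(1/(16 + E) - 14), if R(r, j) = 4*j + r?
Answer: -3519/28 ≈ -125.68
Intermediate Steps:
R(r, j) = r + 4*j
E = 12 (E = 3 - 3*(5 + 4*(-2)) = 3 - 3*(5 - 8) = 3 - 3*(-3) = 3 + 9 = 12)
9*(1/(16 + E) - 14) = 9*(1/(16 + 12) - 14) = 9*(1/28 - 14) = 9*(-391/28) = -3519/28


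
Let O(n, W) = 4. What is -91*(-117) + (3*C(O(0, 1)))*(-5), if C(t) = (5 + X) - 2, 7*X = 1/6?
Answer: 148423/14 ≈ 10602.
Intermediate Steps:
X = 1/42 (X = (1/7)/6 = (1/7)*(1/6) = 1/42 ≈ 0.023810)
C(t) = 127/42 (C(t) = (5 + 1/42) - 2 = 211/42 - 2 = 127/42)
-91*(-117) + (3*C(O(0, 1)))*(-5) = -91*(-117) + (3*(127/42))*(-5) = 10647 + (127/14)*(-5) = 10647 - 635/14 = 148423/14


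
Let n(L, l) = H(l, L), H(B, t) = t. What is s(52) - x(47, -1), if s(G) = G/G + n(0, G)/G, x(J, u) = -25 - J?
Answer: 73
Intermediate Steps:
n(L, l) = L
s(G) = 1 (s(G) = G/G + 0/G = 1 + 0 = 1)
s(52) - x(47, -1) = 1 - (-25 - 1*47) = 1 - (-25 - 47) = 1 - 1*(-72) = 1 + 72 = 73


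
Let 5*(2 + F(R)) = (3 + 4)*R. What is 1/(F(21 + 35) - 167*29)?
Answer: -5/23833 ≈ -0.00020979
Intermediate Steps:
F(R) = -2 + 7*R/5 (F(R) = -2 + ((3 + 4)*R)/5 = -2 + (7*R)/5 = -2 + 7*R/5)
1/(F(21 + 35) - 167*29) = 1/((-2 + 7*(21 + 35)/5) - 167*29) = 1/((-2 + (7/5)*56) - 4843) = 1/((-2 + 392/5) - 4843) = 1/(382/5 - 4843) = 1/(-23833/5) = -5/23833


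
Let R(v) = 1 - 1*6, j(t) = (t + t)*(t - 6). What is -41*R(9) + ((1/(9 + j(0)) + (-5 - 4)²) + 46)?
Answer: 2989/9 ≈ 332.11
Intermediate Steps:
j(t) = 2*t*(-6 + t) (j(t) = (2*t)*(-6 + t) = 2*t*(-6 + t))
R(v) = -5 (R(v) = 1 - 6 = -5)
-41*R(9) + ((1/(9 + j(0)) + (-5 - 4)²) + 46) = -41*(-5) + ((1/(9 + 2*0*(-6 + 0)) + (-5 - 4)²) + 46) = 205 + ((1/(9 + 2*0*(-6)) + (-9)²) + 46) = 205 + ((1/(9 + 0) + 81) + 46) = 205 + ((1/9 + 81) + 46) = 205 + ((⅑ + 81) + 46) = 205 + (730/9 + 46) = 205 + 1144/9 = 2989/9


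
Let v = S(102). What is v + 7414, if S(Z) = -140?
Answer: 7274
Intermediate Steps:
v = -140
v + 7414 = -140 + 7414 = 7274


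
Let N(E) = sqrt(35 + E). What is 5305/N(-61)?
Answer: -5305*I*sqrt(26)/26 ≈ -1040.4*I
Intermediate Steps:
5305/N(-61) = 5305/(sqrt(35 - 61)) = 5305/(sqrt(-26)) = 5305/((I*sqrt(26))) = 5305*(-I*sqrt(26)/26) = -5305*I*sqrt(26)/26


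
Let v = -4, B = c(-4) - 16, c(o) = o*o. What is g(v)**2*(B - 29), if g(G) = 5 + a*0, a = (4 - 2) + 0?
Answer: -725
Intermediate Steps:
c(o) = o**2
a = 2 (a = 2 + 0 = 2)
B = 0 (B = (-4)**2 - 16 = 16 - 16 = 0)
g(G) = 5 (g(G) = 5 + 2*0 = 5 + 0 = 5)
g(v)**2*(B - 29) = 5**2*(0 - 29) = 25*(-29) = -725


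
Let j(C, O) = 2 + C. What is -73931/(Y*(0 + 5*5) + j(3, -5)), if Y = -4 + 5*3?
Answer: -73931/280 ≈ -264.04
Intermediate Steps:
Y = 11 (Y = -4 + 15 = 11)
-73931/(Y*(0 + 5*5) + j(3, -5)) = -73931/(11*(0 + 5*5) + (2 + 3)) = -73931/(11*(0 + 25) + 5) = -73931/(11*25 + 5) = -73931/(275 + 5) = -73931/280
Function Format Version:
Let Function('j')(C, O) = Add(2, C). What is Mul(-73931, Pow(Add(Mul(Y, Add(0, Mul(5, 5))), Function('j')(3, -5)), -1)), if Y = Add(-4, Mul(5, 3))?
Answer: Rational(-73931, 280) ≈ -264.04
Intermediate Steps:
Y = 11 (Y = Add(-4, 15) = 11)
Mul(-73931, Pow(Add(Mul(Y, Add(0, Mul(5, 5))), Function('j')(3, -5)), -1)) = Mul(-73931, Pow(Add(Mul(11, Add(0, Mul(5, 5))), Add(2, 3)), -1)) = Mul(-73931, Pow(Add(Mul(11, Add(0, 25)), 5), -1)) = Mul(-73931, Pow(Add(Mul(11, 25), 5), -1)) = Mul(-73931, Pow(Add(275, 5), -1)) = Mul(-73931, Pow(280, -1)) = Mul(-73931, Rational(1, 280)) = Rational(-73931, 280)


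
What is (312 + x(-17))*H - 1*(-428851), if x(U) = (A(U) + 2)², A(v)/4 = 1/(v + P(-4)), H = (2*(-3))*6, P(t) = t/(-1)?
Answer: 70560187/169 ≈ 4.1752e+5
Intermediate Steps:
P(t) = -t (P(t) = t*(-1) = -t)
H = -36 (H = -6*6 = -36)
A(v) = 4/(4 + v) (A(v) = 4/(v - 1*(-4)) = 4/(v + 4) = 4/(4 + v))
x(U) = (2 + 4/(4 + U))² (x(U) = (4/(4 + U) + 2)² = (2 + 4/(4 + U))²)
(312 + x(-17))*H - 1*(-428851) = (312 + 4*(6 - 17)²/(4 - 17)²)*(-36) - 1*(-428851) = (312 + 4*(-11)²/(-13)²)*(-36) + 428851 = (312 + 4*(1/169)*121)*(-36) + 428851 = (312 + 484/169)*(-36) + 428851 = (53212/169)*(-36) + 428851 = -1915632/169 + 428851 = 70560187/169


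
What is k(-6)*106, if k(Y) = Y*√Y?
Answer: -636*I*√6 ≈ -1557.9*I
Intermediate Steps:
k(Y) = Y^(3/2)
k(-6)*106 = (-6)^(3/2)*106 = -6*I*√6*106 = -636*I*√6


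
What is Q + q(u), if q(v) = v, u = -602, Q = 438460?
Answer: 437858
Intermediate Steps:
Q + q(u) = 438460 - 602 = 437858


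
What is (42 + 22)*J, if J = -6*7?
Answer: -2688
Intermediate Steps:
J = -42
(42 + 22)*J = (42 + 22)*(-42) = 64*(-42) = -2688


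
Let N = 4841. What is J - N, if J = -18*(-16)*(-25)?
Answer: -12041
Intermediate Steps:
J = -7200 (J = 288*(-25) = -7200)
J - N = -7200 - 1*4841 = -7200 - 4841 = -12041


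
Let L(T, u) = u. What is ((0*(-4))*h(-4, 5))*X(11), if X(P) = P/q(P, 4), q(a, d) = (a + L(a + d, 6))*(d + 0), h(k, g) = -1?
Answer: 0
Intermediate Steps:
q(a, d) = d*(6 + a) (q(a, d) = (a + 6)*(d + 0) = (6 + a)*d = d*(6 + a))
X(P) = P/(24 + 4*P) (X(P) = P/((4*(6 + P))) = P/(24 + 4*P))
((0*(-4))*h(-4, 5))*X(11) = ((0*(-4))*(-1))*((1/4)*11/(6 + 11)) = (0*(-1))*((1/4)*11/17) = 0*((1/4)*11*(1/17)) = 0*(11/68) = 0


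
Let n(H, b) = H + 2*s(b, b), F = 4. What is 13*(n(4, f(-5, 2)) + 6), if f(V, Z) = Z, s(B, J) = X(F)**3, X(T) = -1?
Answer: 104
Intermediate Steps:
s(B, J) = -1 (s(B, J) = (-1)**3 = -1)
n(H, b) = -2 + H (n(H, b) = H + 2*(-1) = H - 2 = -2 + H)
13*(n(4, f(-5, 2)) + 6) = 13*((-2 + 4) + 6) = 13*(2 + 6) = 13*8 = 104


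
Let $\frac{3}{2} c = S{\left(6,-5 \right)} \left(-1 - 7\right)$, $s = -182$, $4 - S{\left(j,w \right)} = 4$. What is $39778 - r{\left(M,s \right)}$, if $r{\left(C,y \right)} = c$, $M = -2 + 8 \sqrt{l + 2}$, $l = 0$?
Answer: $39778$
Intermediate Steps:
$S{\left(j,w \right)} = 0$ ($S{\left(j,w \right)} = 4 - 4 = 0$)
$M = -2 + 8 \sqrt{2}$ ($M = -2 + 8 \sqrt{0 + 2} = -2 + 8 \sqrt{2} \approx 9.3137$)
$c = 0$ ($c = \frac{2 \cdot 0 \left(-1 - 7\right)}{3} = \frac{2 \cdot 0 \left(-8\right)}{3} = \frac{2}{3} \cdot 0 = 0$)
$r{\left(C,y \right)} = 0$
$39778 - r{\left(M,s \right)} = 39778 - 0 = 39778 + 0 = 39778$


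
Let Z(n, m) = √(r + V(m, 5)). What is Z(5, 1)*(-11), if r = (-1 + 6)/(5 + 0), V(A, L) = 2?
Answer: -11*√3 ≈ -19.053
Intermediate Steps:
r = 1 (r = 5/5 = 5*(⅕) = 1)
Z(n, m) = √3 (Z(n, m) = √(1 + 2) = √3)
Z(5, 1)*(-11) = √3*(-11) = -11*√3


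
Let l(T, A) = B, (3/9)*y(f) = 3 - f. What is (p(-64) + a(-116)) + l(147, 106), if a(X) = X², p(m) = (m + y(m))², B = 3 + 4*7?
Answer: 32256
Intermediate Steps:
y(f) = 9 - 3*f (y(f) = 3*(3 - f) = 9 - 3*f)
B = 31 (B = 3 + 28 = 31)
l(T, A) = 31
p(m) = (9 - 2*m)² (p(m) = (m + (9 - 3*m))² = (9 - 2*m)²)
(p(-64) + a(-116)) + l(147, 106) = ((-9 + 2*(-64))² + (-116)²) + 31 = ((-9 - 128)² + 13456) + 31 = ((-137)² + 13456) + 31 = (18769 + 13456) + 31 = 32225 + 31 = 32256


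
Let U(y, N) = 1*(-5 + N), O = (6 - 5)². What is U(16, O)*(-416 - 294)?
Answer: 2840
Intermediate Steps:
O = 1 (O = 1² = 1)
U(y, N) = -5 + N
U(16, O)*(-416 - 294) = (-5 + 1)*(-416 - 294) = -4*(-710) = 2840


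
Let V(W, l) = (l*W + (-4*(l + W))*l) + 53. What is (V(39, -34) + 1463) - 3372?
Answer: -2502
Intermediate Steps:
V(W, l) = 53 + W*l + l*(-4*W - 4*l) (V(W, l) = (W*l + (-4*(W + l))*l) + 53 = (W*l + (-4*W - 4*l)*l) + 53 = (W*l + l*(-4*W - 4*l)) + 53 = 53 + W*l + l*(-4*W - 4*l))
(V(39, -34) + 1463) - 3372 = ((53 - 4*(-34)² - 3*39*(-34)) + 1463) - 3372 = ((53 - 4*1156 + 3978) + 1463) - 3372 = ((53 - 4624 + 3978) + 1463) - 3372 = (-593 + 1463) - 3372 = 870 - 3372 = -2502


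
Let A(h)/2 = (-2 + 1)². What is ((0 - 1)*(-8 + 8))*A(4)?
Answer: 0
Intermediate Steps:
A(h) = 2 (A(h) = 2*(-2 + 1)² = 2*(-1)² = 2*1 = 2)
((0 - 1)*(-8 + 8))*A(4) = ((0 - 1)*(-8 + 8))*2 = -1*0*2 = 0*2 = 0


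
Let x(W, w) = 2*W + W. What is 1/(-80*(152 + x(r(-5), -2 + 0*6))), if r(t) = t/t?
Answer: -1/12400 ≈ -8.0645e-5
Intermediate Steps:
r(t) = 1
x(W, w) = 3*W
1/(-80*(152 + x(r(-5), -2 + 0*6))) = 1/(-80*(152 + 3*1)) = 1/(-80*(152 + 3)) = 1/(-80*155) = 1/(-12400) = -1/12400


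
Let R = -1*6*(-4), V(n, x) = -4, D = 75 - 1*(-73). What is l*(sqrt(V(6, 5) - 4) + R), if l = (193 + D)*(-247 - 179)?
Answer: -3486384 - 290532*I*sqrt(2) ≈ -3.4864e+6 - 4.1087e+5*I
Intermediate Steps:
D = 148 (D = 75 + 73 = 148)
R = 24 (R = -6*(-4) = 24)
l = -145266 (l = (193 + 148)*(-247 - 179) = 341*(-426) = -145266)
l*(sqrt(V(6, 5) - 4) + R) = -145266*(sqrt(-4 - 4) + 24) = -145266*(sqrt(-8) + 24) = -145266*(2*I*sqrt(2) + 24) = -145266*(24 + 2*I*sqrt(2)) = -3486384 - 290532*I*sqrt(2)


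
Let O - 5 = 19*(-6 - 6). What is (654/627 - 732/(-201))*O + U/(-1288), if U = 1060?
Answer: -4714328007/4508966 ≈ -1045.5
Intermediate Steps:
O = -223 (O = 5 + 19*(-6 - 6) = 5 + 19*(-12) = 5 - 228 = -223)
(654/627 - 732/(-201))*O + U/(-1288) = (654/627 - 732/(-201))*(-223) + 1060/(-1288) = (654*(1/627) - 732*(-1/201))*(-223) + 1060*(-1/1288) = (218/209 + 244/67)*(-223) - 265/322 = (65602/14003)*(-223) - 265/322 = -14629246/14003 - 265/322 = -4714328007/4508966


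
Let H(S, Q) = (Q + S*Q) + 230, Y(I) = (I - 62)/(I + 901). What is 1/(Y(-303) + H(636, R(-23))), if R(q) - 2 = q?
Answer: -598/7862271 ≈ -7.6059e-5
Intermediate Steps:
R(q) = 2 + q
Y(I) = (-62 + I)/(901 + I)
H(S, Q) = 230 + Q + Q*S (H(S, Q) = (Q + Q*S) + 230 = 230 + Q + Q*S)
1/(Y(-303) + H(636, R(-23))) = 1/((-62 - 303)/(901 - 303) + (230 + (2 - 23) + (2 - 23)*636)) = 1/(-365/598 + (230 - 21 - 21*636)) = 1/((1/598)*(-365) + (230 - 21 - 13356)) = 1/(-365/598 - 13147) = 1/(-7862271/598) = -598/7862271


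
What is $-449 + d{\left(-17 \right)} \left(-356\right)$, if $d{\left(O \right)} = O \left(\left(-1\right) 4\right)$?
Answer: $-24657$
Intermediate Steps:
$d{\left(O \right)} = - 4 O$ ($d{\left(O \right)} = O \left(-4\right) = - 4 O$)
$-449 + d{\left(-17 \right)} \left(-356\right) = -449 + \left(-4\right) \left(-17\right) \left(-356\right) = -449 + 68 \left(-356\right) = -449 - 24208 = -24657$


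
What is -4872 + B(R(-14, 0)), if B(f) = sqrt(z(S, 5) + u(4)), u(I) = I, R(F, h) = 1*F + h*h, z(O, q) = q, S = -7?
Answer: -4869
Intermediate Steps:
R(F, h) = F + h**2
B(f) = 3 (B(f) = sqrt(5 + 4) = sqrt(9) = 3)
-4872 + B(R(-14, 0)) = -4872 + 3 = -4869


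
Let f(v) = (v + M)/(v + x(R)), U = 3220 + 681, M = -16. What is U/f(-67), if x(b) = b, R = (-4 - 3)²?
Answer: 846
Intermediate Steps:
U = 3901
R = 49 (R = (-7)² = 49)
f(v) = (-16 + v)/(49 + v) (f(v) = (v - 16)/(v + 49) = (-16 + v)/(49 + v))
U/f(-67) = 3901/(((-16 - 67)/(49 - 67))) = 3901/((-83/(-18))) = 3901/((-1/18*(-83))) = 3901/(83/18) = 3901*(18/83) = 846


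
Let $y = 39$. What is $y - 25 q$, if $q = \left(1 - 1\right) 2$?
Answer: $39$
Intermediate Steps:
$q = 0$ ($q = 0 \cdot 2 = 0$)
$y - 25 q = 39 - 0 = 39 + 0 = 39$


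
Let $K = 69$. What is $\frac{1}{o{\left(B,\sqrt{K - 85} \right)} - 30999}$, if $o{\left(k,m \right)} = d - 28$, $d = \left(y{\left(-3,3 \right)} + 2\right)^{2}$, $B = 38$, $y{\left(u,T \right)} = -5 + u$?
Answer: $- \frac{1}{30991} \approx -3.2267 \cdot 10^{-5}$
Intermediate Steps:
$d = 36$ ($d = \left(\left(-5 - 3\right) + 2\right)^{2} = \left(-8 + 2\right)^{2} = \left(-6\right)^{2} = 36$)
$o{\left(k,m \right)} = 8$ ($o{\left(k,m \right)} = 36 - 28 = 8$)
$\frac{1}{o{\left(B,\sqrt{K - 85} \right)} - 30999} = \frac{1}{8 - 30999} = \frac{1}{-30991} = - \frac{1}{30991}$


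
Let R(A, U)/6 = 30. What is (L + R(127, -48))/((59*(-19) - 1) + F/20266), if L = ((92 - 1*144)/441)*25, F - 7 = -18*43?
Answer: -1582369280/10027995579 ≈ -0.15780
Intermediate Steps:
R(A, U) = 180 (R(A, U) = 6*30 = 180)
F = -767 (F = 7 - 18*43 = 7 - 774 = -767)
L = -1300/441 (L = ((92 - 144)*(1/441))*25 = -52*1/441*25 = -52/441*25 = -1300/441 ≈ -2.9478)
(L + R(127, -48))/((59*(-19) - 1) + F/20266) = (-1300/441 + 180)/((59*(-19) - 1) - 767/20266) = 78080/(441*((-1121 - 1) - 767*1/20266)) = 78080/(441*(-1122 - 767/20266)) = 78080/(441*(-22739219/20266)) = (78080/441)*(-20266/22739219) = -1582369280/10027995579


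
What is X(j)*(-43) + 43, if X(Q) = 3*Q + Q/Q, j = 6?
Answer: -774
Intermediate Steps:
X(Q) = 1 + 3*Q (X(Q) = 3*Q + 1 = 1 + 3*Q)
X(j)*(-43) + 43 = (1 + 3*6)*(-43) + 43 = (1 + 18)*(-43) + 43 = 19*(-43) + 43 = -817 + 43 = -774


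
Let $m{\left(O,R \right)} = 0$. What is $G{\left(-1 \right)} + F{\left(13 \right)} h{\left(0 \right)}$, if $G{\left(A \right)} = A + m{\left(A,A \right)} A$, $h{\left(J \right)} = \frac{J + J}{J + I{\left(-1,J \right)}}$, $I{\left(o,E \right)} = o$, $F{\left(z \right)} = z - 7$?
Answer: $-1$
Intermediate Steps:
$F{\left(z \right)} = -7 + z$ ($F{\left(z \right)} = z - 7 = -7 + z$)
$h{\left(J \right)} = \frac{2 J}{-1 + J}$ ($h{\left(J \right)} = \frac{J + J}{J - 1} = \frac{2 J}{-1 + J}$)
$G{\left(A \right)} = A$ ($G{\left(A \right)} = A + 0 A = A + 0 = A$)
$G{\left(-1 \right)} + F{\left(13 \right)} h{\left(0 \right)} = -1 + \left(-7 + 13\right) 2 \cdot 0 \frac{1}{-1 + 0} = -1 + 6 \cdot 2 \cdot 0 \frac{1}{-1} = -1 + 6 \cdot 2 \cdot 0 \left(-1\right) = -1 + 6 \cdot 0 = -1 + 0 = -1$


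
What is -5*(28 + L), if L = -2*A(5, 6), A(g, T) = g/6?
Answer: -395/3 ≈ -131.67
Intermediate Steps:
A(g, T) = g/6 (A(g, T) = g*(⅙) = g/6)
L = -5/3 ≈ -1.6667
-5*(28 + L) = -5*(28 - 5/3) = -5*79/3 = -395/3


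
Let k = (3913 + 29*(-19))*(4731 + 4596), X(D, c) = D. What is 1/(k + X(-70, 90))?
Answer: 1/31357304 ≈ 3.1891e-8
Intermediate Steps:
k = 31357374 (k = (3913 - 551)*9327 = 3362*9327 = 31357374)
1/(k + X(-70, 90)) = 1/(31357374 - 70) = 1/31357304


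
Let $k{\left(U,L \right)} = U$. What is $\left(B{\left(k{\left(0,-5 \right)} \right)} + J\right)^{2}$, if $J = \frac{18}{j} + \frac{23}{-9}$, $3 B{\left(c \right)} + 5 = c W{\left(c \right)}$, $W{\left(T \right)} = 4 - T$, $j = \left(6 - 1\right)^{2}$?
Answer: $\frac{620944}{50625} \approx 12.266$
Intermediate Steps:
$j = 25$ ($j = 5^{2} = 25$)
$B{\left(c \right)} = - \frac{5}{3} + \frac{c \left(4 - c\right)}{3}$
$J = - \frac{413}{225}$ ($J = \frac{18}{25} + \frac{23}{-9} = 18 \cdot \frac{1}{25} + 23 \left(- \frac{1}{9}\right) = \frac{18}{25} - \frac{23}{9} = - \frac{413}{225} \approx -1.8356$)
$\left(B{\left(k{\left(0,-5 \right)} \right)} + J\right)^{2} = \left(\left(- \frac{5}{3} - 0 \left(-4 + 0\right)\right) - \frac{413}{225}\right)^{2} = \left(\left(- \frac{5}{3} - 0 \left(-4\right)\right) - \frac{413}{225}\right)^{2} = \left(\left(- \frac{5}{3} + 0\right) - \frac{413}{225}\right)^{2} = \left(- \frac{5}{3} - \frac{413}{225}\right)^{2} = \left(- \frac{788}{225}\right)^{2} = \frac{620944}{50625}$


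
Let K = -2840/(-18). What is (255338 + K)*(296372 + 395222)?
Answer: 1590294122428/9 ≈ 1.7670e+11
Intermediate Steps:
K = 1420/9 (K = -2840*(-1/18) = 1420/9 ≈ 157.78)
(255338 + K)*(296372 + 395222) = (255338 + 1420/9)*(296372 + 395222) = (2299462/9)*691594 = 1590294122428/9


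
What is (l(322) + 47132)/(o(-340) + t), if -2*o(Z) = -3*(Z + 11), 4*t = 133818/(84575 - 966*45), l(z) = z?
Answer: -650198890/6750621 ≈ -96.317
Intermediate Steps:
t = 66909/82210 (t = (133818/(84575 - 966*45))/4 = (133818/(84575 - 43470))/4 = (133818/41105)/4 = (133818*(1/41105))/4 = (¼)*(133818/41105) = 66909/82210 ≈ 0.81388)
o(Z) = 33/2 + 3*Z/2 (o(Z) = -(-3)*(Z + 11)/2 = -(-3)*(11 + Z)/2 = -(-33 - 3*Z)/2 = 33/2 + 3*Z/2)
(l(322) + 47132)/(o(-340) + t) = (322 + 47132)/((33/2 + (3/2)*(-340)) + 66909/82210) = 47454/((33/2 - 510) + 66909/82210) = 47454/(-987/2 + 66909/82210) = 47454/(-20251863/41105) = 47454*(-41105/20251863) = -650198890/6750621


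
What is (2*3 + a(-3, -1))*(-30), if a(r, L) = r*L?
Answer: -270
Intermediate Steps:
a(r, L) = L*r
(2*3 + a(-3, -1))*(-30) = (2*3 - 1*(-3))*(-30) = (6 + 3)*(-30) = 9*(-30) = -270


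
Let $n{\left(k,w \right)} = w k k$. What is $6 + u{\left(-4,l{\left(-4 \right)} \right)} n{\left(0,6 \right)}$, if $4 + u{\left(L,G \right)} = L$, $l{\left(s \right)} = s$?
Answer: $6$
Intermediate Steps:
$n{\left(k,w \right)} = w k^{2}$ ($n{\left(k,w \right)} = k w k = w k^{2}$)
$u{\left(L,G \right)} = -4 + L$
$6 + u{\left(-4,l{\left(-4 \right)} \right)} n{\left(0,6 \right)} = 6 + \left(-4 - 4\right) 6 \cdot 0^{2} = 6 - 8 \cdot 6 \cdot 0 = 6 - 0 = 6 + 0 = 6$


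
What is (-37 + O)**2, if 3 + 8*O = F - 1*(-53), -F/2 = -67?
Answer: 196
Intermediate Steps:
F = 134 (F = -2*(-67) = 134)
O = 23 (O = -3/8 + (134 - 1*(-53))/8 = -3/8 + (134 + 53)/8 = -3/8 + (1/8)*187 = -3/8 + 187/8 = 23)
(-37 + O)**2 = (-37 + 23)**2 = (-14)**2 = 196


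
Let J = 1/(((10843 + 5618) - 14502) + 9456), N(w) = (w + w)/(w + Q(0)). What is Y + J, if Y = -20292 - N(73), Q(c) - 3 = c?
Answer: -8802894097/433770 ≈ -20294.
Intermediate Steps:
Q(c) = 3 + c
N(w) = 2*w/(3 + w) (N(w) = (w + w)/(w + (3 + 0)) = (2*w)/(w + 3) = (2*w)/(3 + w) = 2*w/(3 + w))
Y = -771169/38 (Y = -20292 - 2*73/(3 + 73) = -20292 - 2*73/76 = -20292 - 1*73/38 = -20292 - 73/38 = -771169/38 ≈ -20294.)
J = 1/11415 (J = 1/((16461 - 14502) + 9456) = 1/(1959 + 9456) = 1/11415 ≈ 8.7604e-5)
Y + J = -771169/38 + 1/11415 = -8802894097/433770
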